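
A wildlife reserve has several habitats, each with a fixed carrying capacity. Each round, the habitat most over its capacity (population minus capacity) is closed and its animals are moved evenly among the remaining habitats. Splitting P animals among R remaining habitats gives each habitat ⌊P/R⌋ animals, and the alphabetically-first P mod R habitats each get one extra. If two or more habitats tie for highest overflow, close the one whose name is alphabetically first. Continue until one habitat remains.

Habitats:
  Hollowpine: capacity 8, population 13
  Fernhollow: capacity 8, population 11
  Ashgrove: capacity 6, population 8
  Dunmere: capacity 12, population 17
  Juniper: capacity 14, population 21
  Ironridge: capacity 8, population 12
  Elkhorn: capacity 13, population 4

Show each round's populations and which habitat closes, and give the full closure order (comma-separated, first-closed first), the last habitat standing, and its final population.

Closure order: Juniper, Dunmere, Hollowpine, Ashgrove, Ironridge, Fernhollow
Last habitat: Elkhorn with 86 animals

Round 1: Ashgrove=8 Dunmere=17 Elkhorn=4 Fernhollow=11 Hollowpine=13 Ironridge=12 Juniper=21 → close Juniper (overflow 7)
  21÷6 = 3 each, +1 to first 3
Round 2: Ashgrove=12 Dunmere=21 Elkhorn=8 Fernhollow=14 Hollowpine=16 Ironridge=15 → close Dunmere (overflow 9)
  21÷5 = 4 each, +1 to first 1
Round 3: Ashgrove=17 Elkhorn=12 Fernhollow=18 Hollowpine=20 Ironridge=19 → close Hollowpine (overflow 12)
  20÷4 = 5 each, +1 to first 0
Round 4: Ashgrove=22 Elkhorn=17 Fernhollow=23 Ironridge=24 → close Ashgrove (overflow 16)
  22÷3 = 7 each, +1 to first 1
Round 5: Elkhorn=25 Fernhollow=30 Ironridge=31 → close Ironridge (overflow 23)
  31÷2 = 15 each, +1 to first 1
Round 6: Elkhorn=41 Fernhollow=45 → close Fernhollow (overflow 37)
  45÷1 = 45 each, +1 to first 0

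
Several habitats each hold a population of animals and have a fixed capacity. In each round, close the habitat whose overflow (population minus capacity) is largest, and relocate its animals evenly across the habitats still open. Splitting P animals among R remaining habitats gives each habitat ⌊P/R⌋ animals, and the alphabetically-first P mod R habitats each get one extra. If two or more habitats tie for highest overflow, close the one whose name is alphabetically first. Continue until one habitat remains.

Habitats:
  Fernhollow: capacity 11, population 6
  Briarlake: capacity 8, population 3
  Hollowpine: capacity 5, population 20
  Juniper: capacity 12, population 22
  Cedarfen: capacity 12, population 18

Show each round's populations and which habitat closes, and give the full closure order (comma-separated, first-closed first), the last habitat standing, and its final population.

Closure order: Hollowpine, Juniper, Cedarfen, Briarlake
Last habitat: Fernhollow with 69 animals

Round 1: Briarlake=3 Cedarfen=18 Fernhollow=6 Hollowpine=20 Juniper=22 → close Hollowpine (overflow 15)
  20÷4 = 5 each, +1 to first 0
Round 2: Briarlake=8 Cedarfen=23 Fernhollow=11 Juniper=27 → close Juniper (overflow 15)
  27÷3 = 9 each, +1 to first 0
Round 3: Briarlake=17 Cedarfen=32 Fernhollow=20 → close Cedarfen (overflow 20)
  32÷2 = 16 each, +1 to first 0
Round 4: Briarlake=33 Fernhollow=36 → close Briarlake (overflow 25)
  33÷1 = 33 each, +1 to first 0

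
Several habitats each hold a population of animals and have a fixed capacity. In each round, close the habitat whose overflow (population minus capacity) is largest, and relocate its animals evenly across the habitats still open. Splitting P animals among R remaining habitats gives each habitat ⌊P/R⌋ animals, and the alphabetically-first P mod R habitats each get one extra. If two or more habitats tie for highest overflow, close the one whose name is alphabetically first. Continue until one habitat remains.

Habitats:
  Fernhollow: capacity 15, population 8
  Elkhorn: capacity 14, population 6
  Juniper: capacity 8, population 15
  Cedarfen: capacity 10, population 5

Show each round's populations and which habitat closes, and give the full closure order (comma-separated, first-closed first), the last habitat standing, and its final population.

Round 1: Cedarfen=5 Elkhorn=6 Fernhollow=8 Juniper=15 → close Juniper (overflow 7)
  15÷3 = 5 each, +1 to first 0
Round 2: Cedarfen=10 Elkhorn=11 Fernhollow=13 → close Cedarfen (overflow 0)
  10÷2 = 5 each, +1 to first 0
Round 3: Elkhorn=16 Fernhollow=18 → close Fernhollow (overflow 3)
  18÷1 = 18 each, +1 to first 0

Closure order: Juniper, Cedarfen, Fernhollow
Last habitat: Elkhorn with 34 animals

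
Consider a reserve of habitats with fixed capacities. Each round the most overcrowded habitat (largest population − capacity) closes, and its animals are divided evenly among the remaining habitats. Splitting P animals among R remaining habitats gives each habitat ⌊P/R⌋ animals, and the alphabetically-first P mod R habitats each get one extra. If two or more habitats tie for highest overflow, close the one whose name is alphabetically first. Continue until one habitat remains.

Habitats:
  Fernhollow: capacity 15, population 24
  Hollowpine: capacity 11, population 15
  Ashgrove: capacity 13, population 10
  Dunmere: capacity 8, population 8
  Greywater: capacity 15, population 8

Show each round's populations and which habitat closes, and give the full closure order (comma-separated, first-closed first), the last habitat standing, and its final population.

Closure order: Fernhollow, Hollowpine, Dunmere, Ashgrove
Last habitat: Greywater with 65 animals

Round 1: Ashgrove=10 Dunmere=8 Fernhollow=24 Greywater=8 Hollowpine=15 → close Fernhollow (overflow 9)
  24÷4 = 6 each, +1 to first 0
Round 2: Ashgrove=16 Dunmere=14 Greywater=14 Hollowpine=21 → close Hollowpine (overflow 10)
  21÷3 = 7 each, +1 to first 0
Round 3: Ashgrove=23 Dunmere=21 Greywater=21 → close Dunmere (overflow 13)
  21÷2 = 10 each, +1 to first 1
Round 4: Ashgrove=34 Greywater=31 → close Ashgrove (overflow 21)
  34÷1 = 34 each, +1 to first 0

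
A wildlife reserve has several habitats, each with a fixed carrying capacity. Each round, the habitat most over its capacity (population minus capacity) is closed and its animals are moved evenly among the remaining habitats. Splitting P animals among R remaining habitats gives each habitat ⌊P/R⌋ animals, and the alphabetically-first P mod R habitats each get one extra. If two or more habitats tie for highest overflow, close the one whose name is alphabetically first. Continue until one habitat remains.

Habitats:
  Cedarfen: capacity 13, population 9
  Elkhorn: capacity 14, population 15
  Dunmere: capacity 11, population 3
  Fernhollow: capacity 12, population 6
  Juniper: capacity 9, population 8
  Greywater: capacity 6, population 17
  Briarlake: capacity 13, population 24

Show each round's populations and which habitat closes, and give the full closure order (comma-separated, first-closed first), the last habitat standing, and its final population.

Round 1: Briarlake=24 Cedarfen=9 Dunmere=3 Elkhorn=15 Fernhollow=6 Greywater=17 Juniper=8 → close Briarlake (overflow 11)
  24÷6 = 4 each, +1 to first 0
Round 2: Cedarfen=13 Dunmere=7 Elkhorn=19 Fernhollow=10 Greywater=21 Juniper=12 → close Greywater (overflow 15)
  21÷5 = 4 each, +1 to first 1
Round 3: Cedarfen=18 Dunmere=11 Elkhorn=23 Fernhollow=14 Juniper=16 → close Elkhorn (overflow 9)
  23÷4 = 5 each, +1 to first 3
Round 4: Cedarfen=24 Dunmere=17 Fernhollow=20 Juniper=21 → close Juniper (overflow 12)
  21÷3 = 7 each, +1 to first 0
Round 5: Cedarfen=31 Dunmere=24 Fernhollow=27 → close Cedarfen (overflow 18)
  31÷2 = 15 each, +1 to first 1
Round 6: Dunmere=40 Fernhollow=42 → close Fernhollow (overflow 30)
  42÷1 = 42 each, +1 to first 0

Closure order: Briarlake, Greywater, Elkhorn, Juniper, Cedarfen, Fernhollow
Last habitat: Dunmere with 82 animals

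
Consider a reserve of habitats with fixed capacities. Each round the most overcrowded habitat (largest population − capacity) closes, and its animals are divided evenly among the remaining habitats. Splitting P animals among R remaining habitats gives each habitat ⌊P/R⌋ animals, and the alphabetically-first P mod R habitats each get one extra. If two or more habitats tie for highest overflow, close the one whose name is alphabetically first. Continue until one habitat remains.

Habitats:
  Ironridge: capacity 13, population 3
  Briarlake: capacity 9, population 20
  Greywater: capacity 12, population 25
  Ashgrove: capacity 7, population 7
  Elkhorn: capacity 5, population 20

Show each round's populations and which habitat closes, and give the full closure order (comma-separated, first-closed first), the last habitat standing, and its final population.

Round 1: Ashgrove=7 Briarlake=20 Elkhorn=20 Greywater=25 Ironridge=3 → close Elkhorn (overflow 15)
  20÷4 = 5 each, +1 to first 0
Round 2: Ashgrove=12 Briarlake=25 Greywater=30 Ironridge=8 → close Greywater (overflow 18)
  30÷3 = 10 each, +1 to first 0
Round 3: Ashgrove=22 Briarlake=35 Ironridge=18 → close Briarlake (overflow 26)
  35÷2 = 17 each, +1 to first 1
Round 4: Ashgrove=40 Ironridge=35 → close Ashgrove (overflow 33)
  40÷1 = 40 each, +1 to first 0

Closure order: Elkhorn, Greywater, Briarlake, Ashgrove
Last habitat: Ironridge with 75 animals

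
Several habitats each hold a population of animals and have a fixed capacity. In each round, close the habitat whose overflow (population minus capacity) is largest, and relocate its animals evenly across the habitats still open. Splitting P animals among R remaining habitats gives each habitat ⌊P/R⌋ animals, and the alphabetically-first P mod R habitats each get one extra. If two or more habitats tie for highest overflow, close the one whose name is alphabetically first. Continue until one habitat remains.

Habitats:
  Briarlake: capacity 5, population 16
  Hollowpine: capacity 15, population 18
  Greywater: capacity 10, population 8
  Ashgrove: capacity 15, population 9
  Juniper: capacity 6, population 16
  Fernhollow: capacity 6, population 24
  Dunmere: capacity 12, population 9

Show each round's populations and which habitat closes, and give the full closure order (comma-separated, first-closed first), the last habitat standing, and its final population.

Closure order: Fernhollow, Briarlake, Juniper, Hollowpine, Dunmere, Greywater
Last habitat: Ashgrove with 100 animals

Round 1: Ashgrove=9 Briarlake=16 Dunmere=9 Fernhollow=24 Greywater=8 Hollowpine=18 Juniper=16 → close Fernhollow (overflow 18)
  24÷6 = 4 each, +1 to first 0
Round 2: Ashgrove=13 Briarlake=20 Dunmere=13 Greywater=12 Hollowpine=22 Juniper=20 → close Briarlake (overflow 15)
  20÷5 = 4 each, +1 to first 0
Round 3: Ashgrove=17 Dunmere=17 Greywater=16 Hollowpine=26 Juniper=24 → close Juniper (overflow 18)
  24÷4 = 6 each, +1 to first 0
Round 4: Ashgrove=23 Dunmere=23 Greywater=22 Hollowpine=32 → close Hollowpine (overflow 17)
  32÷3 = 10 each, +1 to first 2
Round 5: Ashgrove=34 Dunmere=34 Greywater=32 → close Dunmere (overflow 22)
  34÷2 = 17 each, +1 to first 0
Round 6: Ashgrove=51 Greywater=49 → close Greywater (overflow 39)
  49÷1 = 49 each, +1 to first 0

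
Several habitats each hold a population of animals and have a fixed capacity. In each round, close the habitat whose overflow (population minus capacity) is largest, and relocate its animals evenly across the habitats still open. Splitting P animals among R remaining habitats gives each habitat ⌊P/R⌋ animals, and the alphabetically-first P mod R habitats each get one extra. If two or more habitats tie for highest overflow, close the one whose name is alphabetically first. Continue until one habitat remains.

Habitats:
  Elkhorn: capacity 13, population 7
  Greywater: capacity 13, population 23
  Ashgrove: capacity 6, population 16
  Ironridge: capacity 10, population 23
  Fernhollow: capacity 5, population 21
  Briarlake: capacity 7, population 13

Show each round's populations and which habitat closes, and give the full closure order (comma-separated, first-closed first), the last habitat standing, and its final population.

Closure order: Fernhollow, Ironridge, Ashgrove, Greywater, Briarlake
Last habitat: Elkhorn with 103 animals

Round 1: Ashgrove=16 Briarlake=13 Elkhorn=7 Fernhollow=21 Greywater=23 Ironridge=23 → close Fernhollow (overflow 16)
  21÷5 = 4 each, +1 to first 1
Round 2: Ashgrove=21 Briarlake=17 Elkhorn=11 Greywater=27 Ironridge=27 → close Ironridge (overflow 17)
  27÷4 = 6 each, +1 to first 3
Round 3: Ashgrove=28 Briarlake=24 Elkhorn=18 Greywater=33 → close Ashgrove (overflow 22)
  28÷3 = 9 each, +1 to first 1
Round 4: Briarlake=34 Elkhorn=27 Greywater=42 → close Greywater (overflow 29)
  42÷2 = 21 each, +1 to first 0
Round 5: Briarlake=55 Elkhorn=48 → close Briarlake (overflow 48)
  55÷1 = 55 each, +1 to first 0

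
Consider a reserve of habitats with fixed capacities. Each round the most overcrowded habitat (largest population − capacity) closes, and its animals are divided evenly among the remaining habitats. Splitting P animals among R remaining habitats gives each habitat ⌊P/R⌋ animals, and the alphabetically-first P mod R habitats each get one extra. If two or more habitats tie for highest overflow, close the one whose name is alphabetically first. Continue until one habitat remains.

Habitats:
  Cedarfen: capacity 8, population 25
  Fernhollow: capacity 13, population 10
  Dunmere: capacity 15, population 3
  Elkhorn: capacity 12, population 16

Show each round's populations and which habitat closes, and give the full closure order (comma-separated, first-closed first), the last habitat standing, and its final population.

Round 1: Cedarfen=25 Dunmere=3 Elkhorn=16 Fernhollow=10 → close Cedarfen (overflow 17)
  25÷3 = 8 each, +1 to first 1
Round 2: Dunmere=12 Elkhorn=24 Fernhollow=18 → close Elkhorn (overflow 12)
  24÷2 = 12 each, +1 to first 0
Round 3: Dunmere=24 Fernhollow=30 → close Fernhollow (overflow 17)
  30÷1 = 30 each, +1 to first 0

Closure order: Cedarfen, Elkhorn, Fernhollow
Last habitat: Dunmere with 54 animals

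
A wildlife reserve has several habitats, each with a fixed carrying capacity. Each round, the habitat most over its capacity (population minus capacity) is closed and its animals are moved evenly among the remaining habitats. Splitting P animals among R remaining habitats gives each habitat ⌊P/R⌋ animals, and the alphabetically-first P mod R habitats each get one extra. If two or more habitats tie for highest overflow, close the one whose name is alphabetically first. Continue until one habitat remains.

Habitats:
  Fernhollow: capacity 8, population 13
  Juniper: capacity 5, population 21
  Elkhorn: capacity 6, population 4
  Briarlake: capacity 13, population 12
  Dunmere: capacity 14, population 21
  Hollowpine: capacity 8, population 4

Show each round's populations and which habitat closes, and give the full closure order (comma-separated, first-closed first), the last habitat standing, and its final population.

Closure order: Juniper, Dunmere, Fernhollow, Briarlake, Elkhorn
Last habitat: Hollowpine with 75 animals

Round 1: Briarlake=12 Dunmere=21 Elkhorn=4 Fernhollow=13 Hollowpine=4 Juniper=21 → close Juniper (overflow 16)
  21÷5 = 4 each, +1 to first 1
Round 2: Briarlake=17 Dunmere=25 Elkhorn=8 Fernhollow=17 Hollowpine=8 → close Dunmere (overflow 11)
  25÷4 = 6 each, +1 to first 1
Round 3: Briarlake=24 Elkhorn=14 Fernhollow=23 Hollowpine=14 → close Fernhollow (overflow 15)
  23÷3 = 7 each, +1 to first 2
Round 4: Briarlake=32 Elkhorn=22 Hollowpine=21 → close Briarlake (overflow 19)
  32÷2 = 16 each, +1 to first 0
Round 5: Elkhorn=38 Hollowpine=37 → close Elkhorn (overflow 32)
  38÷1 = 38 each, +1 to first 0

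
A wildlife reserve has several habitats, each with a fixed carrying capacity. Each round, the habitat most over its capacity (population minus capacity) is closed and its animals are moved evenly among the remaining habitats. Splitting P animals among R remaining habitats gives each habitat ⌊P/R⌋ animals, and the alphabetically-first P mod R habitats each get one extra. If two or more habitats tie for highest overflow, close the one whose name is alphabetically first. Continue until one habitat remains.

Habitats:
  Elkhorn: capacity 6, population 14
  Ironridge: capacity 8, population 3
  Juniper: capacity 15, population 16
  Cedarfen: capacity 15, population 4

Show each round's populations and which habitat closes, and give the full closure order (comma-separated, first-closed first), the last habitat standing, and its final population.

Closure order: Elkhorn, Juniper, Ironridge
Last habitat: Cedarfen with 37 animals

Round 1: Cedarfen=4 Elkhorn=14 Ironridge=3 Juniper=16 → close Elkhorn (overflow 8)
  14÷3 = 4 each, +1 to first 2
Round 2: Cedarfen=9 Ironridge=8 Juniper=20 → close Juniper (overflow 5)
  20÷2 = 10 each, +1 to first 0
Round 3: Cedarfen=19 Ironridge=18 → close Ironridge (overflow 10)
  18÷1 = 18 each, +1 to first 0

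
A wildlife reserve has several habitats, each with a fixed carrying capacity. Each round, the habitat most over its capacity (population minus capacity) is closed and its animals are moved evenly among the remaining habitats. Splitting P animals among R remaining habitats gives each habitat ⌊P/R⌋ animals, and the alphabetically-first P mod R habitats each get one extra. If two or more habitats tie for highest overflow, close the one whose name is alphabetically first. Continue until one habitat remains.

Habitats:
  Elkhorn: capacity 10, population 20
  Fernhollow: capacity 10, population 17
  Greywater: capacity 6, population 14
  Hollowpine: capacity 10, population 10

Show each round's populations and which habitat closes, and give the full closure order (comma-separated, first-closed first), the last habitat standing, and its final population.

Round 1: Elkhorn=20 Fernhollow=17 Greywater=14 Hollowpine=10 → close Elkhorn (overflow 10)
  20÷3 = 6 each, +1 to first 2
Round 2: Fernhollow=24 Greywater=21 Hollowpine=16 → close Greywater (overflow 15)
  21÷2 = 10 each, +1 to first 1
Round 3: Fernhollow=35 Hollowpine=26 → close Fernhollow (overflow 25)
  35÷1 = 35 each, +1 to first 0

Closure order: Elkhorn, Greywater, Fernhollow
Last habitat: Hollowpine with 61 animals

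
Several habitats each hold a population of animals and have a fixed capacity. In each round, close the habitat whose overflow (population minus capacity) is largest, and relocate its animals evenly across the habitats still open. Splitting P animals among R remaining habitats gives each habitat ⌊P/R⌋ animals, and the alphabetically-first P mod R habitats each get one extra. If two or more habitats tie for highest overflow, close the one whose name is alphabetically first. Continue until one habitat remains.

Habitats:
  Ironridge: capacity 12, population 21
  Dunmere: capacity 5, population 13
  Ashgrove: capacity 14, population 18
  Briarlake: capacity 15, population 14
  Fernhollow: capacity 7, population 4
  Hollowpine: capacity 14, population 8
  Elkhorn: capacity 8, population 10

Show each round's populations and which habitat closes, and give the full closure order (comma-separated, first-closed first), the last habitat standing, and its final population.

Closure order: Ironridge, Dunmere, Ashgrove, Elkhorn, Briarlake, Fernhollow
Last habitat: Hollowpine with 88 animals

Round 1: Ashgrove=18 Briarlake=14 Dunmere=13 Elkhorn=10 Fernhollow=4 Hollowpine=8 Ironridge=21 → close Ironridge (overflow 9)
  21÷6 = 3 each, +1 to first 3
Round 2: Ashgrove=22 Briarlake=18 Dunmere=17 Elkhorn=13 Fernhollow=7 Hollowpine=11 → close Dunmere (overflow 12)
  17÷5 = 3 each, +1 to first 2
Round 3: Ashgrove=26 Briarlake=22 Elkhorn=16 Fernhollow=10 Hollowpine=14 → close Ashgrove (overflow 12)
  26÷4 = 6 each, +1 to first 2
Round 4: Briarlake=29 Elkhorn=23 Fernhollow=16 Hollowpine=20 → close Elkhorn (overflow 15)
  23÷3 = 7 each, +1 to first 2
Round 5: Briarlake=37 Fernhollow=24 Hollowpine=27 → close Briarlake (overflow 22)
  37÷2 = 18 each, +1 to first 1
Round 6: Fernhollow=43 Hollowpine=45 → close Fernhollow (overflow 36)
  43÷1 = 43 each, +1 to first 0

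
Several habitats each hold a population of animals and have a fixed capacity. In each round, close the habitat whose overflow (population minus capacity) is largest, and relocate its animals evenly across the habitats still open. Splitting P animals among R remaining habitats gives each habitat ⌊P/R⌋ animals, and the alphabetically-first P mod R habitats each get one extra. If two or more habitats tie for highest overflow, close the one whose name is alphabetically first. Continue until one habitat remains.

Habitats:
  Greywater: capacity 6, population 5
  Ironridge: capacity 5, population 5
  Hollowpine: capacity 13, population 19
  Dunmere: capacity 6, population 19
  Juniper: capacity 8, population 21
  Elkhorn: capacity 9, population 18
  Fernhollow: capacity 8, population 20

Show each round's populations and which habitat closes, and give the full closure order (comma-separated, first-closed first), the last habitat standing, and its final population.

Closure order: Dunmere, Juniper, Fernhollow, Elkhorn, Hollowpine, Greywater
Last habitat: Ironridge with 107 animals

Round 1: Dunmere=19 Elkhorn=18 Fernhollow=20 Greywater=5 Hollowpine=19 Ironridge=5 Juniper=21 → close Dunmere (overflow 13)
  19÷6 = 3 each, +1 to first 1
Round 2: Elkhorn=22 Fernhollow=23 Greywater=8 Hollowpine=22 Ironridge=8 Juniper=24 → close Juniper (overflow 16)
  24÷5 = 4 each, +1 to first 4
Round 3: Elkhorn=27 Fernhollow=28 Greywater=13 Hollowpine=27 Ironridge=12 → close Fernhollow (overflow 20)
  28÷4 = 7 each, +1 to first 0
Round 4: Elkhorn=34 Greywater=20 Hollowpine=34 Ironridge=19 → close Elkhorn (overflow 25)
  34÷3 = 11 each, +1 to first 1
Round 5: Greywater=32 Hollowpine=45 Ironridge=30 → close Hollowpine (overflow 32)
  45÷2 = 22 each, +1 to first 1
Round 6: Greywater=55 Ironridge=52 → close Greywater (overflow 49)
  55÷1 = 55 each, +1 to first 0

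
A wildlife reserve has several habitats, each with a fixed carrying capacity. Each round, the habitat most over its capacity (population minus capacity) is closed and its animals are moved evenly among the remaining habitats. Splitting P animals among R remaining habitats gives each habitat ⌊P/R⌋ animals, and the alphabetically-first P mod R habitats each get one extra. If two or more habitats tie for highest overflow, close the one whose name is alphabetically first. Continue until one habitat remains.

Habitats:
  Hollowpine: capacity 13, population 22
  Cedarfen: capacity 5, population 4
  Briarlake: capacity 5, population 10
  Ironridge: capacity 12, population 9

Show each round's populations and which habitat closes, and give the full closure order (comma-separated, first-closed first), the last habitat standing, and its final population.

Closure order: Hollowpine, Briarlake, Cedarfen
Last habitat: Ironridge with 45 animals

Round 1: Briarlake=10 Cedarfen=4 Hollowpine=22 Ironridge=9 → close Hollowpine (overflow 9)
  22÷3 = 7 each, +1 to first 1
Round 2: Briarlake=18 Cedarfen=11 Ironridge=16 → close Briarlake (overflow 13)
  18÷2 = 9 each, +1 to first 0
Round 3: Cedarfen=20 Ironridge=25 → close Cedarfen (overflow 15)
  20÷1 = 20 each, +1 to first 0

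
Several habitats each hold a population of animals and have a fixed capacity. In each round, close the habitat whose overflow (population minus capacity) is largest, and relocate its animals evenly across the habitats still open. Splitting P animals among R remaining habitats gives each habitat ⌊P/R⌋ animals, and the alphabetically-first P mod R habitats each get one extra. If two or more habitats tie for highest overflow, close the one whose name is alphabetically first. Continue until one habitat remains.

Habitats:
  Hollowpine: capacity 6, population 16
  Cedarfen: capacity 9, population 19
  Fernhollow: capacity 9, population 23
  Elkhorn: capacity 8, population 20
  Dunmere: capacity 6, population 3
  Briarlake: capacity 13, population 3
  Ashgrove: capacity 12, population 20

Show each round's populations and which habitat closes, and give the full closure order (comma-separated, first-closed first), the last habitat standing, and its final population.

Closure order: Fernhollow, Elkhorn, Cedarfen, Ashgrove, Hollowpine, Dunmere
Last habitat: Briarlake with 104 animals

Round 1: Ashgrove=20 Briarlake=3 Cedarfen=19 Dunmere=3 Elkhorn=20 Fernhollow=23 Hollowpine=16 → close Fernhollow (overflow 14)
  23÷6 = 3 each, +1 to first 5
Round 2: Ashgrove=24 Briarlake=7 Cedarfen=23 Dunmere=7 Elkhorn=24 Hollowpine=19 → close Elkhorn (overflow 16)
  24÷5 = 4 each, +1 to first 4
Round 3: Ashgrove=29 Briarlake=12 Cedarfen=28 Dunmere=12 Hollowpine=23 → close Cedarfen (overflow 19)
  28÷4 = 7 each, +1 to first 0
Round 4: Ashgrove=36 Briarlake=19 Dunmere=19 Hollowpine=30 → close Ashgrove (overflow 24)
  36÷3 = 12 each, +1 to first 0
Round 5: Briarlake=31 Dunmere=31 Hollowpine=42 → close Hollowpine (overflow 36)
  42÷2 = 21 each, +1 to first 0
Round 6: Briarlake=52 Dunmere=52 → close Dunmere (overflow 46)
  52÷1 = 52 each, +1 to first 0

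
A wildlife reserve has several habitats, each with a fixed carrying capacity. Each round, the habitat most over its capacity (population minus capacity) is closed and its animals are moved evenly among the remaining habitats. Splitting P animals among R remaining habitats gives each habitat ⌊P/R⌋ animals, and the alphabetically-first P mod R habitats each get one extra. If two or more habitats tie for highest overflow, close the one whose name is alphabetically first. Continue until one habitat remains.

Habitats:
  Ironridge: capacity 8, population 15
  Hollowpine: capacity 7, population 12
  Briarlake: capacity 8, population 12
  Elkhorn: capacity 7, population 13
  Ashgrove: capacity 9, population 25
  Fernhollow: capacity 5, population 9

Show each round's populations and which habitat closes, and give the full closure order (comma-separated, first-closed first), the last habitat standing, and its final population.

Round 1: Ashgrove=25 Briarlake=12 Elkhorn=13 Fernhollow=9 Hollowpine=12 Ironridge=15 → close Ashgrove (overflow 16)
  25÷5 = 5 each, +1 to first 0
Round 2: Briarlake=17 Elkhorn=18 Fernhollow=14 Hollowpine=17 Ironridge=20 → close Ironridge (overflow 12)
  20÷4 = 5 each, +1 to first 0
Round 3: Briarlake=22 Elkhorn=23 Fernhollow=19 Hollowpine=22 → close Elkhorn (overflow 16)
  23÷3 = 7 each, +1 to first 2
Round 4: Briarlake=30 Fernhollow=27 Hollowpine=29 → close Briarlake (overflow 22)
  30÷2 = 15 each, +1 to first 0
Round 5: Fernhollow=42 Hollowpine=44 → close Fernhollow (overflow 37)
  42÷1 = 42 each, +1 to first 0

Closure order: Ashgrove, Ironridge, Elkhorn, Briarlake, Fernhollow
Last habitat: Hollowpine with 86 animals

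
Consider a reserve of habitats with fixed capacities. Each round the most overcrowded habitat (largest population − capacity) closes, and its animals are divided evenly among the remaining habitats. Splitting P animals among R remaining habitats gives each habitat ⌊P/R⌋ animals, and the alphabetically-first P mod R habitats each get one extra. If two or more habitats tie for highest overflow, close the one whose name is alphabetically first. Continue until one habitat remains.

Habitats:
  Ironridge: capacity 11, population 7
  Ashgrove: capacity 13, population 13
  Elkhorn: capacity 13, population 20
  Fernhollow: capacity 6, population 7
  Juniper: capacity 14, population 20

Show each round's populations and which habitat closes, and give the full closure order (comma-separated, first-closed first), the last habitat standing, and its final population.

Closure order: Elkhorn, Juniper, Ashgrove, Fernhollow
Last habitat: Ironridge with 67 animals

Round 1: Ashgrove=13 Elkhorn=20 Fernhollow=7 Ironridge=7 Juniper=20 → close Elkhorn (overflow 7)
  20÷4 = 5 each, +1 to first 0
Round 2: Ashgrove=18 Fernhollow=12 Ironridge=12 Juniper=25 → close Juniper (overflow 11)
  25÷3 = 8 each, +1 to first 1
Round 3: Ashgrove=27 Fernhollow=20 Ironridge=20 → close Ashgrove (overflow 14)
  27÷2 = 13 each, +1 to first 1
Round 4: Fernhollow=34 Ironridge=33 → close Fernhollow (overflow 28)
  34÷1 = 34 each, +1 to first 0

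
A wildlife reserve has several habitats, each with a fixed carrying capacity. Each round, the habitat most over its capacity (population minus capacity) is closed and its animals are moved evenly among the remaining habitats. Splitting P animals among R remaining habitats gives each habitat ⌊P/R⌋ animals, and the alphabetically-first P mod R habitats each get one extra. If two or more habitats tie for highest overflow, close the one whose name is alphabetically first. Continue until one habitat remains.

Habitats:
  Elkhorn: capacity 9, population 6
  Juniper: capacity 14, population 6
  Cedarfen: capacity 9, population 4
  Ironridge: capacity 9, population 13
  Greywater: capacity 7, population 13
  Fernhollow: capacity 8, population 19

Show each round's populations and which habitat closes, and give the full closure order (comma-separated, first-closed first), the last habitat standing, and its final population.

Closure order: Fernhollow, Greywater, Ironridge, Elkhorn, Cedarfen
Last habitat: Juniper with 61 animals

Round 1: Cedarfen=4 Elkhorn=6 Fernhollow=19 Greywater=13 Ironridge=13 Juniper=6 → close Fernhollow (overflow 11)
  19÷5 = 3 each, +1 to first 4
Round 2: Cedarfen=8 Elkhorn=10 Greywater=17 Ironridge=17 Juniper=9 → close Greywater (overflow 10)
  17÷4 = 4 each, +1 to first 1
Round 3: Cedarfen=13 Elkhorn=14 Ironridge=21 Juniper=13 → close Ironridge (overflow 12)
  21÷3 = 7 each, +1 to first 0
Round 4: Cedarfen=20 Elkhorn=21 Juniper=20 → close Elkhorn (overflow 12)
  21÷2 = 10 each, +1 to first 1
Round 5: Cedarfen=31 Juniper=30 → close Cedarfen (overflow 22)
  31÷1 = 31 each, +1 to first 0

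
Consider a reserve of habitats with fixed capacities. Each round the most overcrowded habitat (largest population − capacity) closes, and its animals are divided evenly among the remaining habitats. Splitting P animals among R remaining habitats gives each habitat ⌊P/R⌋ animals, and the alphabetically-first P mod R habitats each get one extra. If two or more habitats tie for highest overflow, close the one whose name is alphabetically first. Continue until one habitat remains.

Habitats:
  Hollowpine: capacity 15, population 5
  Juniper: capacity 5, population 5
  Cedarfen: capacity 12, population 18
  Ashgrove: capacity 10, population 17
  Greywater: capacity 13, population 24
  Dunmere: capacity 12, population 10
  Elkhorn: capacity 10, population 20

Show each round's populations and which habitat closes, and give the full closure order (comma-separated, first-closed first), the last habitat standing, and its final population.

Closure order: Greywater, Elkhorn, Ashgrove, Cedarfen, Dunmere, Juniper
Last habitat: Hollowpine with 99 animals

Round 1: Ashgrove=17 Cedarfen=18 Dunmere=10 Elkhorn=20 Greywater=24 Hollowpine=5 Juniper=5 → close Greywater (overflow 11)
  24÷6 = 4 each, +1 to first 0
Round 2: Ashgrove=21 Cedarfen=22 Dunmere=14 Elkhorn=24 Hollowpine=9 Juniper=9 → close Elkhorn (overflow 14)
  24÷5 = 4 each, +1 to first 4
Round 3: Ashgrove=26 Cedarfen=27 Dunmere=19 Hollowpine=14 Juniper=13 → close Ashgrove (overflow 16)
  26÷4 = 6 each, +1 to first 2
Round 4: Cedarfen=34 Dunmere=26 Hollowpine=20 Juniper=19 → close Cedarfen (overflow 22)
  34÷3 = 11 each, +1 to first 1
Round 5: Dunmere=38 Hollowpine=31 Juniper=30 → close Dunmere (overflow 26)
  38÷2 = 19 each, +1 to first 0
Round 6: Hollowpine=50 Juniper=49 → close Juniper (overflow 44)
  49÷1 = 49 each, +1 to first 0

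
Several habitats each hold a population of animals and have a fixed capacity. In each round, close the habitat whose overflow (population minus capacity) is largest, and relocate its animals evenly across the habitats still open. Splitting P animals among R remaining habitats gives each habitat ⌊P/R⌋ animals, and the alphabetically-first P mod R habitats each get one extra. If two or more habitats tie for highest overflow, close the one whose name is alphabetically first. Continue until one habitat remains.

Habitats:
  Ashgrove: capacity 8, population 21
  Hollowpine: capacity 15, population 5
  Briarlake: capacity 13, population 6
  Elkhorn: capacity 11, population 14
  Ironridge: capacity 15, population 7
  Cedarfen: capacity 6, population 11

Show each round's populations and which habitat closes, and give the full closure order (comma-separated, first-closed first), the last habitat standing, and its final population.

Closure order: Ashgrove, Cedarfen, Elkhorn, Briarlake, Hollowpine
Last habitat: Ironridge with 64 animals

Round 1: Ashgrove=21 Briarlake=6 Cedarfen=11 Elkhorn=14 Hollowpine=5 Ironridge=7 → close Ashgrove (overflow 13)
  21÷5 = 4 each, +1 to first 1
Round 2: Briarlake=11 Cedarfen=15 Elkhorn=18 Hollowpine=9 Ironridge=11 → close Cedarfen (overflow 9)
  15÷4 = 3 each, +1 to first 3
Round 3: Briarlake=15 Elkhorn=22 Hollowpine=13 Ironridge=14 → close Elkhorn (overflow 11)
  22÷3 = 7 each, +1 to first 1
Round 4: Briarlake=23 Hollowpine=20 Ironridge=21 → close Briarlake (overflow 10)
  23÷2 = 11 each, +1 to first 1
Round 5: Hollowpine=32 Ironridge=32 → close Hollowpine (overflow 17)
  32÷1 = 32 each, +1 to first 0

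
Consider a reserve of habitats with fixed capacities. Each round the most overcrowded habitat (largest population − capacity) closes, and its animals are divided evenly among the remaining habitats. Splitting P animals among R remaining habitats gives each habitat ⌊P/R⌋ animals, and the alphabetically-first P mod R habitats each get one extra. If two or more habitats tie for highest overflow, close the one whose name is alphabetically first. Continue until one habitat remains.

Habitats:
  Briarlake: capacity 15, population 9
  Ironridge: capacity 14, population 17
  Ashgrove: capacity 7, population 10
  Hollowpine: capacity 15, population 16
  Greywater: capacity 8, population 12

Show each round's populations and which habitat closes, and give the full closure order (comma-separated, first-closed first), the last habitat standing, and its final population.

Round 1: Ashgrove=10 Briarlake=9 Greywater=12 Hollowpine=16 Ironridge=17 → close Greywater (overflow 4)
  12÷4 = 3 each, +1 to first 0
Round 2: Ashgrove=13 Briarlake=12 Hollowpine=19 Ironridge=20 → close Ashgrove (overflow 6)
  13÷3 = 4 each, +1 to first 1
Round 3: Briarlake=17 Hollowpine=23 Ironridge=24 → close Ironridge (overflow 10)
  24÷2 = 12 each, +1 to first 0
Round 4: Briarlake=29 Hollowpine=35 → close Hollowpine (overflow 20)
  35÷1 = 35 each, +1 to first 0

Closure order: Greywater, Ashgrove, Ironridge, Hollowpine
Last habitat: Briarlake with 64 animals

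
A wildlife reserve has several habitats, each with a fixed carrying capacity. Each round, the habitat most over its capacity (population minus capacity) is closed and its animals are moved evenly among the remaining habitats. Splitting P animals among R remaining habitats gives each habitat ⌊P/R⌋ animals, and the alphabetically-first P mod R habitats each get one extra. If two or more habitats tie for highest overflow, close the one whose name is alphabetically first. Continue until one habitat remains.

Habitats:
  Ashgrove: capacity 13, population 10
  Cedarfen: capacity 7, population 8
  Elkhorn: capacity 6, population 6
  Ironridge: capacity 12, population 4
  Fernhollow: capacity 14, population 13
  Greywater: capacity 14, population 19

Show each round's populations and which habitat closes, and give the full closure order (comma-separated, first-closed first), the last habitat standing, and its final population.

Closure order: Greywater, Cedarfen, Elkhorn, Fernhollow, Ashgrove
Last habitat: Ironridge with 60 animals

Round 1: Ashgrove=10 Cedarfen=8 Elkhorn=6 Fernhollow=13 Greywater=19 Ironridge=4 → close Greywater (overflow 5)
  19÷5 = 3 each, +1 to first 4
Round 2: Ashgrove=14 Cedarfen=12 Elkhorn=10 Fernhollow=17 Ironridge=7 → close Cedarfen (overflow 5)
  12÷4 = 3 each, +1 to first 0
Round 3: Ashgrove=17 Elkhorn=13 Fernhollow=20 Ironridge=10 → close Elkhorn (overflow 7)
  13÷3 = 4 each, +1 to first 1
Round 4: Ashgrove=22 Fernhollow=24 Ironridge=14 → close Fernhollow (overflow 10)
  24÷2 = 12 each, +1 to first 0
Round 5: Ashgrove=34 Ironridge=26 → close Ashgrove (overflow 21)
  34÷1 = 34 each, +1 to first 0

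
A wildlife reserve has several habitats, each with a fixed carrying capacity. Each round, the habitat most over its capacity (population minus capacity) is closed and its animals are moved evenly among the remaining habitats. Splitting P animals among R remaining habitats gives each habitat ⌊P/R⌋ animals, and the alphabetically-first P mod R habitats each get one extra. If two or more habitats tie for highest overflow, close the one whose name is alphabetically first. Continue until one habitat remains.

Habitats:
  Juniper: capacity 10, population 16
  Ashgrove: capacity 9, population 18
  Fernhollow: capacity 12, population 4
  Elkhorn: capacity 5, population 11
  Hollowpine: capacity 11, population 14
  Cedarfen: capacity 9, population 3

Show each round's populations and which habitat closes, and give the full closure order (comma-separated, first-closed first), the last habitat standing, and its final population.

Closure order: Ashgrove, Elkhorn, Juniper, Hollowpine, Cedarfen
Last habitat: Fernhollow with 66 animals

Round 1: Ashgrove=18 Cedarfen=3 Elkhorn=11 Fernhollow=4 Hollowpine=14 Juniper=16 → close Ashgrove (overflow 9)
  18÷5 = 3 each, +1 to first 3
Round 2: Cedarfen=7 Elkhorn=15 Fernhollow=8 Hollowpine=17 Juniper=19 → close Elkhorn (overflow 10)
  15÷4 = 3 each, +1 to first 3
Round 3: Cedarfen=11 Fernhollow=12 Hollowpine=21 Juniper=22 → close Juniper (overflow 12)
  22÷3 = 7 each, +1 to first 1
Round 4: Cedarfen=19 Fernhollow=19 Hollowpine=28 → close Hollowpine (overflow 17)
  28÷2 = 14 each, +1 to first 0
Round 5: Cedarfen=33 Fernhollow=33 → close Cedarfen (overflow 24)
  33÷1 = 33 each, +1 to first 0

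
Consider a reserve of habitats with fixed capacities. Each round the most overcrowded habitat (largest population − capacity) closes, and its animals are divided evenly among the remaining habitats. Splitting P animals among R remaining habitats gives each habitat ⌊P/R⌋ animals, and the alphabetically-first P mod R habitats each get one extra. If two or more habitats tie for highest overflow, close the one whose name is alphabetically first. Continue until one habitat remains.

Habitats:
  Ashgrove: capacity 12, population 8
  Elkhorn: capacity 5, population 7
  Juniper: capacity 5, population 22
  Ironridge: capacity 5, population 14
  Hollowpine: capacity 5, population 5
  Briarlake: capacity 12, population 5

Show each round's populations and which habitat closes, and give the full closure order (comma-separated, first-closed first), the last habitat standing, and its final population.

Round 1: Ashgrove=8 Briarlake=5 Elkhorn=7 Hollowpine=5 Ironridge=14 Juniper=22 → close Juniper (overflow 17)
  22÷5 = 4 each, +1 to first 2
Round 2: Ashgrove=13 Briarlake=10 Elkhorn=11 Hollowpine=9 Ironridge=18 → close Ironridge (overflow 13)
  18÷4 = 4 each, +1 to first 2
Round 3: Ashgrove=18 Briarlake=15 Elkhorn=15 Hollowpine=13 → close Elkhorn (overflow 10)
  15÷3 = 5 each, +1 to first 0
Round 4: Ashgrove=23 Briarlake=20 Hollowpine=18 → close Hollowpine (overflow 13)
  18÷2 = 9 each, +1 to first 0
Round 5: Ashgrove=32 Briarlake=29 → close Ashgrove (overflow 20)
  32÷1 = 32 each, +1 to first 0

Closure order: Juniper, Ironridge, Elkhorn, Hollowpine, Ashgrove
Last habitat: Briarlake with 61 animals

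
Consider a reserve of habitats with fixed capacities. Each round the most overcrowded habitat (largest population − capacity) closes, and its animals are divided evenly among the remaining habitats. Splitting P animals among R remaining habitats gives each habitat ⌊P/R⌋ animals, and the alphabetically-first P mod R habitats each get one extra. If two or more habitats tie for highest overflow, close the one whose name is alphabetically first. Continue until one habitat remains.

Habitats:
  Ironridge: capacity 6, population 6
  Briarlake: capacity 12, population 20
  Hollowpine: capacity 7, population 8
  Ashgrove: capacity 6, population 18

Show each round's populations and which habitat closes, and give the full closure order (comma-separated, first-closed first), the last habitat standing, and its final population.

Closure order: Ashgrove, Briarlake, Hollowpine
Last habitat: Ironridge with 52 animals

Round 1: Ashgrove=18 Briarlake=20 Hollowpine=8 Ironridge=6 → close Ashgrove (overflow 12)
  18÷3 = 6 each, +1 to first 0
Round 2: Briarlake=26 Hollowpine=14 Ironridge=12 → close Briarlake (overflow 14)
  26÷2 = 13 each, +1 to first 0
Round 3: Hollowpine=27 Ironridge=25 → close Hollowpine (overflow 20)
  27÷1 = 27 each, +1 to first 0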